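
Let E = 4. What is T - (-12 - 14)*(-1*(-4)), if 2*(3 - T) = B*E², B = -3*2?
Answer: 155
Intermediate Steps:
B = -6
T = 51 (T = 3 - (-3)*4² = 3 - (-3)*16 = 3 - ½*(-96) = 3 + 48 = 51)
T - (-12 - 14)*(-1*(-4)) = 51 - (-12 - 14)*(-1*(-4)) = 51 - (-26)*4 = 51 - 1*(-104) = 51 + 104 = 155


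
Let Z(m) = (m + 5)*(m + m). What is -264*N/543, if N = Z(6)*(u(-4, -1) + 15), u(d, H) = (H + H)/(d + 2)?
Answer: -185856/181 ≈ -1026.8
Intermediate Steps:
u(d, H) = 2*H/(2 + d) (u(d, H) = (2*H)/(2 + d) = 2*H/(2 + d))
Z(m) = 2*m*(5 + m) (Z(m) = (5 + m)*(2*m) = 2*m*(5 + m))
N = 2112 (N = (2*6*(5 + 6))*(2*(-1)/(2 - 4) + 15) = (2*6*11)*(2*(-1)/(-2) + 15) = 132*(2*(-1)*(-½) + 15) = 132*(1 + 15) = 132*16 = 2112)
-264*N/543 = -557568/543 = -264*704/181 = -185856/181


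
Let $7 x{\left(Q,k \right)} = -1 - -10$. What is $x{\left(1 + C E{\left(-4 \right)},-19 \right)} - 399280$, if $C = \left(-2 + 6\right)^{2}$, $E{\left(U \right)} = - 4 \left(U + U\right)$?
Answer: $- \frac{2794951}{7} \approx -3.9928 \cdot 10^{5}$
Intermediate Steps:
$E{\left(U \right)} = - 8 U$ ($E{\left(U \right)} = - 4 \cdot 2 U = - 8 U$)
$C = 16$ ($C = 4^{2} = 16$)
$x{\left(Q,k \right)} = \frac{9}{7}$ ($x{\left(Q,k \right)} = \frac{-1 - -10}{7} = \frac{-1 + 10}{7} = \frac{1}{7} \cdot 9 = \frac{9}{7}$)
$x{\left(1 + C E{\left(-4 \right)},-19 \right)} - 399280 = \frac{9}{7} - 399280 = - \frac{2794951}{7}$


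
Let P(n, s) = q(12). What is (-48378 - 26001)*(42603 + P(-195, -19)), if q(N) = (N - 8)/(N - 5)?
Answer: -22181677275/7 ≈ -3.1688e+9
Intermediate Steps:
q(N) = (-8 + N)/(-5 + N)
P(n, s) = 4/7 (P(n, s) = (-8 + 12)/(-5 + 12) = 4/7)
(-48378 - 26001)*(42603 + P(-195, -19)) = (-48378 - 26001)*(42603 + 4/7) = -74379*298225/7 = -22181677275/7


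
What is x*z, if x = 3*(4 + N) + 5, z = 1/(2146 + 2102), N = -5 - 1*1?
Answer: -1/4248 ≈ -0.00023540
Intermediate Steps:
N = -6 (N = -5 - 1 = -6)
z = 1/4248 ≈ 0.00023540
x = -1 (x = 3*(4 - 6) + 5 = 3*(-2) + 5 = -6 + 5 = -1)
x*z = -1*1/4248 = -1/4248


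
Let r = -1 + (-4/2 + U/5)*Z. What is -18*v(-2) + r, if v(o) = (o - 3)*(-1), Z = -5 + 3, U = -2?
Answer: -431/5 ≈ -86.200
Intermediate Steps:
Z = -2
r = 19/5 (r = -1 + (-4/2 - 2/5)*(-2) = -1 + (-4*½ - 2*⅕)*(-2) = -1 + (-2 - ⅖)*(-2) = -1 - 12/5*(-2) = -1 + 24/5 = 19/5 ≈ 3.8000)
v(o) = 3 - o (v(o) = (-3 + o)*(-1) = 3 - o)
-18*v(-2) + r = -18*(3 - 1*(-2)) + 19/5 = -18*(3 + 2) + 19/5 = -18*5 + 19/5 = -90 + 19/5 = -431/5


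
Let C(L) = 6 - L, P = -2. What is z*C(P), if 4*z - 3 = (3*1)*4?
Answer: 30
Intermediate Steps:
z = 15/4 (z = 3/4 + ((3*1)*4)/4 = 3/4 + (3*4)/4 = 3/4 + (1/4)*12 = 3/4 + 3 = 15/4 ≈ 3.7500)
z*C(P) = 15*(6 - 1*(-2))/4 = 15*(6 + 2)/4 = (15/4)*8 = 30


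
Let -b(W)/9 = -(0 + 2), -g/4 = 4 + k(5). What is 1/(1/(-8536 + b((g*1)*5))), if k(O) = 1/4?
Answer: -8518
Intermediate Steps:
k(O) = ¼
g = -17 (g = -4*(4 + ¼) = -4*17/4 = -17)
b(W) = 18 (b(W) = -(-9)*(0 + 2) = -(-9)*2 = -9*(-2) = 18)
1/(1/(-8536 + b((g*1)*5))) = 1/(1/(-8536 + 18)) = 1/(1/(-8518)) = 1/(-1/8518) = -8518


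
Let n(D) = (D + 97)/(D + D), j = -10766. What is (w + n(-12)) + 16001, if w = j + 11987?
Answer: 413243/24 ≈ 17218.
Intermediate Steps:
n(D) = (97 + D)/(2*D) (n(D) = (97 + D)/((2*D)) = (97 + D)*(1/(2*D)) = (97 + D)/(2*D))
w = 1221 (w = -10766 + 11987 = 1221)
(w + n(-12)) + 16001 = (1221 + (½)*(97 - 12)/(-12)) + 16001 = (1221 + (½)*(-1/12)*85) + 16001 = (1221 - 85/24) + 16001 = 29219/24 + 16001 = 413243/24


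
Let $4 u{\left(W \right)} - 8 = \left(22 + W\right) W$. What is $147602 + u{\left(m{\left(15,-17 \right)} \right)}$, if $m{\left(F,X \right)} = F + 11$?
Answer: $147916$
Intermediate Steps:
$m{\left(F,X \right)} = 11 + F$
$u{\left(W \right)} = 2 + \frac{W \left(22 + W\right)}{4}$ ($u{\left(W \right)} = 2 + \frac{\left(22 + W\right) W}{4} = 2 + \frac{W \left(22 + W\right)}{4}$)
$147602 + u{\left(m{\left(15,-17 \right)} \right)} = 147602 + \left(2 + \frac{\left(11 + 15\right)^{2}}{4} + \frac{11 \left(11 + 15\right)}{2}\right) = 147602 + \left(2 + \frac{26^{2}}{4} + \frac{11}{2} \cdot 26\right) = 147602 + \left(2 + \frac{1}{4} \cdot 676 + 143\right) = 147602 + \left(2 + 169 + 143\right) = 147602 + 314 = 147916$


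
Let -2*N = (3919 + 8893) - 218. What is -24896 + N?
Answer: -31193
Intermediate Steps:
N = -6297 (N = -((3919 + 8893) - 218)/2 = -(12812 - 218)/2 = -½*12594 = -6297)
-24896 + N = -24896 - 6297 = -31193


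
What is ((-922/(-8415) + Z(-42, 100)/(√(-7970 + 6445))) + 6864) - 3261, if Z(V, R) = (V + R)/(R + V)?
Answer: 30320167/8415 - I*√61/305 ≈ 3603.1 - 0.025607*I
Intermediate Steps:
Z(V, R) = 1 (Z(V, R) = (R + V)/(R + V) = 1)
((-922/(-8415) + Z(-42, 100)/(√(-7970 + 6445))) + 6864) - 3261 = ((-922/(-8415) + 1/√(-7970 + 6445)) + 6864) - 3261 = ((-922*(-1/8415) + 1/√(-1525)) + 6864) - 3261 = ((922/8415 + 1/(5*I*√61)) + 6864) - 3261 = ((922/8415 + 1*(-I*√61/305)) + 6864) - 3261 = ((922/8415 - I*√61/305) + 6864) - 3261 = (57761482/8415 - I*√61/305) - 3261 = 30320167/8415 - I*√61/305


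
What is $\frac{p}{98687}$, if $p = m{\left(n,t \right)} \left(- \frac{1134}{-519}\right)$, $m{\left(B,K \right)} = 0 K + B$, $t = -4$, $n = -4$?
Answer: $- \frac{1512}{17072851} \approx -8.8562 \cdot 10^{-5}$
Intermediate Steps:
$m{\left(B,K \right)} = B$ ($m{\left(B,K \right)} = 0 + B = B$)
$p = - \frac{1512}{173}$ ($p = - 4 \left(- \frac{1134}{-519}\right) = - 4 \left(\left(-1134\right) \left(- \frac{1}{519}\right)\right) = \left(-4\right) \frac{378}{173} = - \frac{1512}{173} \approx -8.7399$)
$\frac{p}{98687} = - \frac{1512}{173 \cdot 98687} = \left(- \frac{1512}{173}\right) \frac{1}{98687} = - \frac{1512}{17072851}$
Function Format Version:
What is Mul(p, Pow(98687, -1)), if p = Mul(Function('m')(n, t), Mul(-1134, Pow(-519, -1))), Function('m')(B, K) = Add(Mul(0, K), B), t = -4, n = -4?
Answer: Rational(-1512, 17072851) ≈ -8.8562e-5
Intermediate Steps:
Function('m')(B, K) = B (Function('m')(B, K) = Add(0, B) = B)
p = Rational(-1512, 173) (p = Mul(-4, Mul(-1134, Pow(-519, -1))) = Mul(-4, Mul(-1134, Rational(-1, 519))) = Mul(-4, Rational(378, 173)) = Rational(-1512, 173) ≈ -8.7399)
Mul(p, Pow(98687, -1)) = Mul(Rational(-1512, 173), Pow(98687, -1)) = Mul(Rational(-1512, 173), Rational(1, 98687)) = Rational(-1512, 17072851)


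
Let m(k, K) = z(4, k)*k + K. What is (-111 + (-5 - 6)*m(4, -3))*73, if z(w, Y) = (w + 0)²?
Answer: -57086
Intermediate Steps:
z(w, Y) = w²
m(k, K) = K + 16*k (m(k, K) = 4²*k + K = 16*k + K = K + 16*k)
(-111 + (-5 - 6)*m(4, -3))*73 = (-111 + (-5 - 6)*(-3 + 16*4))*73 = (-111 - 11*(-3 + 64))*73 = (-111 - 11*61)*73 = (-111 - 671)*73 = -782*73 = -57086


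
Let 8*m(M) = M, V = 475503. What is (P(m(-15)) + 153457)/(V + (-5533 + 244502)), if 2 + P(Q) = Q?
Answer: 53375/248512 ≈ 0.21478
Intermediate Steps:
m(M) = M/8
P(Q) = -2 + Q
(P(m(-15)) + 153457)/(V + (-5533 + 244502)) = ((-2 + (1/8)*(-15)) + 153457)/(475503 + (-5533 + 244502)) = ((-2 - 15/8) + 153457)/(475503 + 238969) = (-31/8 + 153457)/714472 = (1227625/8)*(1/714472) = 53375/248512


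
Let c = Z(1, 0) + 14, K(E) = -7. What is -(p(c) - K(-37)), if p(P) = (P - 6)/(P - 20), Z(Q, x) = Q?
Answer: -26/5 ≈ -5.2000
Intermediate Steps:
c = 15 (c = 1 + 14 = 15)
p(P) = (-6 + P)/(-20 + P)
-(p(c) - K(-37)) = -((-6 + 15)/(-20 + 15) - 1*(-7)) = -(9/(-5) + 7) = -(-1/5*9 + 7) = -(-9/5 + 7) = -1*26/5 = -26/5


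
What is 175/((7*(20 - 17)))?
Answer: 25/3 ≈ 8.3333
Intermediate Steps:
175/((7*(20 - 17))) = 175/((7*3)) = 175/21 = 175*(1/21) = 25/3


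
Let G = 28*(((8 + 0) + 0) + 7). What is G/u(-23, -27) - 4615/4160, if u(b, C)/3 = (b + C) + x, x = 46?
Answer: -2311/64 ≈ -36.109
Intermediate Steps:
u(b, C) = 138 + 3*C + 3*b (u(b, C) = 3*((b + C) + 46) = 3*((C + b) + 46) = 3*(46 + C + b) = 138 + 3*C + 3*b)
G = 420 (G = 28*((8 + 0) + 7) = 28*(8 + 7) = 28*15 = 420)
G/u(-23, -27) - 4615/4160 = 420/(138 + 3*(-27) + 3*(-23)) - 4615/4160 = 420/(138 - 81 - 69) - 4615*1/4160 = 420/(-12) - 71/64 = 420*(-1/12) - 71/64 = -35 - 71/64 = -2311/64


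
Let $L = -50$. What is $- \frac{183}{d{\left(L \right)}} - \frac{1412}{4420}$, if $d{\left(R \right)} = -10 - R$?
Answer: $- \frac{43267}{8840} \approx -4.8945$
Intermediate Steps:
$- \frac{183}{d{\left(L \right)}} - \frac{1412}{4420} = - \frac{183}{-10 - -50} - \frac{1412}{4420} = - \frac{183}{-10 + 50} - \frac{353}{1105} = - \frac{183}{40} - \frac{353}{1105} = - \frac{43267}{8840}$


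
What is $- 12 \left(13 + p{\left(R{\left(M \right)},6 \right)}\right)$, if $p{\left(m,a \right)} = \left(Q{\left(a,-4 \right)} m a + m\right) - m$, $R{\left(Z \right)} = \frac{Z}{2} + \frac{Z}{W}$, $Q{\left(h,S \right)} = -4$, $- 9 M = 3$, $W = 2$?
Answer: $-252$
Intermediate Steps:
$M = - \frac{1}{3}$ ($M = \left(- \frac{1}{9}\right) 3 = - \frac{1}{3} \approx -0.33333$)
$R{\left(Z \right)} = Z$ ($R{\left(Z \right)} = \frac{Z}{2} + \frac{Z}{2} = Z$)
$p{\left(m,a \right)} = - 4 a m$ ($p{\left(m,a \right)} = \left(- 4 m a + m\right) - m = \left(- 4 a m + m\right) - m = \left(m - 4 a m\right) - m = - 4 a m$)
$- 12 \left(13 + p{\left(R{\left(M \right)},6 \right)}\right) = - 12 \left(13 - 24 \left(- \frac{1}{3}\right)\right) = - 12 \left(13 + 8\right) = \left(-12\right) 21 = -252$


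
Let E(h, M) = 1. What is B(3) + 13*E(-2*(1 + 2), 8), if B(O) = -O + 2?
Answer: 12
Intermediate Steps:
B(O) = 2 - O
B(3) + 13*E(-2*(1 + 2), 8) = (2 - 1*3) + 13*1 = (2 - 3) + 13 = -1 + 13 = 12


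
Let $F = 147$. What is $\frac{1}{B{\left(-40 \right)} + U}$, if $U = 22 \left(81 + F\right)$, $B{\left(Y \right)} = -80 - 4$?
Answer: $\frac{1}{4932} \approx 0.00020276$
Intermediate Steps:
$B{\left(Y \right)} = -84$ ($B{\left(Y \right)} = -80 - 4 = -84$)
$U = 5016$ ($U = 22 \left(81 + 147\right) = 22 \cdot 228 = 5016$)
$\frac{1}{B{\left(-40 \right)} + U} = \frac{1}{-84 + 5016} = \frac{1}{4932}$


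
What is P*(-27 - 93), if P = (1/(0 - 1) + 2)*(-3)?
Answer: 360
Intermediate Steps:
P = -3 (P = (1/(-1) + 2)*(-3) = (-1 + 2)*(-3) = 1*(-3) = -3)
P*(-27 - 93) = -3*(-27 - 93) = -3*(-120) = 360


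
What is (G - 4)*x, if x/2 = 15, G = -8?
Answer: -360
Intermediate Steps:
x = 30 (x = 2*15 = 30)
(G - 4)*x = (-8 - 4)*30 = -12*30 = -360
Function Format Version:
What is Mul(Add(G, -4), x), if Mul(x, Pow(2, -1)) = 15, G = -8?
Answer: -360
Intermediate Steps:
x = 30 (x = Mul(2, 15) = 30)
Mul(Add(G, -4), x) = Mul(Add(-8, -4), 30) = Mul(-12, 30) = -360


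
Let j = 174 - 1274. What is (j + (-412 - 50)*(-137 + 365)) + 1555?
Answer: -104881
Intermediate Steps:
j = -1100
(j + (-412 - 50)*(-137 + 365)) + 1555 = (-1100 + (-412 - 50)*(-137 + 365)) + 1555 = (-1100 - 462*228) + 1555 = (-1100 - 105336) + 1555 = -106436 + 1555 = -104881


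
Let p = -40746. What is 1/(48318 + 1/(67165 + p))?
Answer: 26419/1276513243 ≈ 2.0696e-5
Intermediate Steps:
1/(48318 + 1/(67165 + p)) = 1/(48318 + 1/(67165 - 40746)) = 1/(48318 + 1/26419) = 1/(1276513243/26419) = 26419/1276513243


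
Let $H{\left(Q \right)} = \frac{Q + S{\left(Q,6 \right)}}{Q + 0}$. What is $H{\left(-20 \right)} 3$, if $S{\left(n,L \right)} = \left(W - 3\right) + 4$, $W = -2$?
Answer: $\frac{63}{20} \approx 3.15$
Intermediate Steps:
$S{\left(n,L \right)} = -1$ ($S{\left(n,L \right)} = \left(-2 - 3\right) + 4 = -5 + 4 = -1$)
$H{\left(Q \right)} = \frac{-1 + Q}{Q}$ ($H{\left(Q \right)} = \frac{Q - 1}{Q + 0} = \frac{-1 + Q}{Q}$)
$H{\left(-20 \right)} 3 = \frac{-1 - 20}{-20} \cdot 3 = \left(- \frac{1}{20}\right) \left(-21\right) 3 = \frac{21}{20} \cdot 3 = \frac{63}{20}$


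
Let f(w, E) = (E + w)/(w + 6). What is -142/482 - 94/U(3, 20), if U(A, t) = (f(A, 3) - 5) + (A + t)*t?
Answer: -165019/329447 ≈ -0.50090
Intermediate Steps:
f(w, E) = (E + w)/(6 + w)
U(A, t) = -5 + t*(A + t) + (3 + A)/(6 + A) (U(A, t) = ((3 + A)/(6 + A) - 5) + (A + t)*t = (-5 + (3 + A)/(6 + A)) + t*(A + t) = -5 + t*(A + t) + (3 + A)/(6 + A))
-142/482 - 94/U(3, 20) = -142/482 - 94*(6 + 3)/(3 + 3 + (6 + 3)*(-5 + 20**2 + 3*20)) = -142*1/482 - 94*9/(3 + 3 + 9*(-5 + 400 + 60)) = -71/241 - 94*9/(3 + 3 + 9*455) = -71/241 - 94*9/(3 + 3 + 4095) = -71/241 - 94/((1/9)*4101) = -71/241 - 94/1367/3 = -71/241 - 94*3/1367 = -71/241 - 282/1367 = -165019/329447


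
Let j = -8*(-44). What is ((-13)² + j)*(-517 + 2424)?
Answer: 993547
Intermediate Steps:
j = 352
((-13)² + j)*(-517 + 2424) = ((-13)² + 352)*(-517 + 2424) = (169 + 352)*1907 = 521*1907 = 993547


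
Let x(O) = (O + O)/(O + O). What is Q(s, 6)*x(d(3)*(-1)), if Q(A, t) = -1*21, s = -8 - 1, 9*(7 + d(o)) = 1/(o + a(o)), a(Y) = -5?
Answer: -21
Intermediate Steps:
d(o) = -7 + 1/(9*(-5 + o)) (d(o) = -7 + 1/(9*(o - 5)) = -7 + 1/(9*(-5 + o)))
s = -9
Q(A, t) = -21
x(O) = 1 (x(O) = (2*O)/((2*O)) = (2*O)*(1/(2*O)) = 1)
Q(s, 6)*x(d(3)*(-1)) = -21*1 = -21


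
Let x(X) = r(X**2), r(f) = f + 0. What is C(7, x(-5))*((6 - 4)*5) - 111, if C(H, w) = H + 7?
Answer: 29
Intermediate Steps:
r(f) = f
x(X) = X**2
C(H, w) = 7 + H
C(7, x(-5))*((6 - 4)*5) - 111 = (7 + 7)*((6 - 4)*5) - 111 = 14*(2*5) - 111 = 14*10 - 111 = 140 - 111 = 29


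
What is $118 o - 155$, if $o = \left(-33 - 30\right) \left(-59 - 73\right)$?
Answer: $981133$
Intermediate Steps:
$o = 8316$ ($o = \left(-33 + \left(-32 + 2\right)\right) \left(-132\right) = \left(-33 - 30\right) \left(-132\right) = \left(-63\right) \left(-132\right) = 8316$)
$118 o - 155 = 118 \cdot 8316 - 155 = 981288 - 155 = 981133$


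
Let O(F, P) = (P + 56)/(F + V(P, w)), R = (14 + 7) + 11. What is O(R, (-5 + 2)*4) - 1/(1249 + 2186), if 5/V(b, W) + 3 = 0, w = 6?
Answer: 453329/312585 ≈ 1.4503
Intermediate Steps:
R = 32 (R = 21 + 11 = 32)
V(b, W) = -5/3 (V(b, W) = 5/(-3 + 0) = 5/(-3) = 5*(-⅓) = -5/3)
O(F, P) = (56 + P)/(-5/3 + F) (O(F, P) = (P + 56)/(F - 5/3) = (56 + P)/(-5/3 + F))
O(R, (-5 + 2)*4) - 1/(1249 + 2186) = 3*(56 + (-5 + 2)*4)/(-5 + 3*32) - 1/(1249 + 2186) = 3*(56 - 3*4)/(-5 + 96) - 1/3435 = 3*(56 - 12)/91 - 1*1/3435 = 3*(1/91)*44 - 1/3435 = 132/91 - 1/3435 = 453329/312585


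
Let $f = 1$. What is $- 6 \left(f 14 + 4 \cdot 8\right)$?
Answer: $-276$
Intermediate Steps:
$- 6 \left(f 14 + 4 \cdot 8\right) = - 6 \left(1 \cdot 14 + 4 \cdot 8\right) = - 6 \left(14 + 32\right) = \left(-6\right) 46 = -276$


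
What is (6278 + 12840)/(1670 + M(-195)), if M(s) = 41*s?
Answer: -1738/575 ≈ -3.0226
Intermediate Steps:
(6278 + 12840)/(1670 + M(-195)) = (6278 + 12840)/(1670 + 41*(-195)) = 19118/(1670 - 7995) = 19118/(-6325) = 19118*(-1/6325) = -1738/575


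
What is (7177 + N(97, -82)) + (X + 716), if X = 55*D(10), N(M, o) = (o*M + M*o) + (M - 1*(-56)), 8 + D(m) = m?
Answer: -7752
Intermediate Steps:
D(m) = -8 + m
N(M, o) = 56 + M + 2*M*o (N(M, o) = (M*o + M*o) + (M + 56) = 2*M*o + (56 + M) = 56 + M + 2*M*o)
X = 110 (X = 55*(-8 + 10) = 55*2 = 110)
(7177 + N(97, -82)) + (X + 716) = (7177 + (56 + 97 + 2*97*(-82))) + (110 + 716) = (7177 + (56 + 97 - 15908)) + 826 = (7177 - 15755) + 826 = -8578 + 826 = -7752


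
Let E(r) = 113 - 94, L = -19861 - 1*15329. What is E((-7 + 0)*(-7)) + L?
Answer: -35171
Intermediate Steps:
L = -35190 (L = -19861 - 15329 = -35190)
E(r) = 19
E((-7 + 0)*(-7)) + L = 19 - 35190 = -35171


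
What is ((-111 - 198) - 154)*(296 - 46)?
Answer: -115750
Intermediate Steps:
((-111 - 198) - 154)*(296 - 46) = (-309 - 154)*250 = -463*250 = -115750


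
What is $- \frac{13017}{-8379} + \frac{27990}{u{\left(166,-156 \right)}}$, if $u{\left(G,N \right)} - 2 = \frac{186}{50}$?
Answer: $\frac{1955022227}{399399} \approx 4894.9$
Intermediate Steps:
$u{\left(G,N \right)} = \frac{143}{25}$ ($u{\left(G,N \right)} = 2 + \frac{186}{50} = 2 + 186 \cdot \frac{1}{50} = 2 + \frac{93}{25} = \frac{143}{25}$)
$- \frac{13017}{-8379} + \frac{27990}{u{\left(166,-156 \right)}} = - \frac{13017}{-8379} + \frac{27990}{\frac{143}{25}} = \left(-13017\right) \left(- \frac{1}{8379}\right) + 27990 \cdot \frac{25}{143} = \frac{4339}{2793} + \frac{699750}{143} = \frac{1955022227}{399399}$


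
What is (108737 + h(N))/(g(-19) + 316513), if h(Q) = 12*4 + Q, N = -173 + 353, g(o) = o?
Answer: 108965/316494 ≈ 0.34429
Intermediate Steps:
N = 180
h(Q) = 48 + Q
(108737 + h(N))/(g(-19) + 316513) = (108737 + (48 + 180))/(-19 + 316513) = (108737 + 228)/316494 = 108965*(1/316494) = 108965/316494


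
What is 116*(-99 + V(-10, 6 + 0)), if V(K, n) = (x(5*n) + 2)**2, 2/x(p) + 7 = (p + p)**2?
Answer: -142260997212/12909649 ≈ -11020.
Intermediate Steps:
x(p) = 2/(-7 + 4*p**2) (x(p) = 2/(-7 + (p + p)**2) = 2/(-7 + (2*p)**2) = 2/(-7 + 4*p**2))
V(K, n) = (2 + 2/(-7 + 100*n**2))**2 (V(K, n) = (2/(-7 + 4*(5*n)**2) + 2)**2 = (2/(-7 + 4*(25*n**2)) + 2)**2 = (2/(-7 + 100*n**2) + 2)**2 = (2 + 2/(-7 + 100*n**2))**2)
116*(-99 + V(-10, 6 + 0)) = 116*(-99 + 16*(-3 + 50*(6 + 0)**2)**2/(-7 + 100*(6 + 0)**2)**2) = 116*(-99 + 16*(-3 + 50*6**2)**2/(-7 + 100*6**2)**2) = 116*(-99 + 16*(-3 + 50*36)**2/(-7 + 100*36)**2) = 116*(-99 + 16*(-3 + 1800)**2/(-7 + 3600)**2) = 116*(-99 + 16*1797**2/3593**2) = 116*(-99 + 16*(1/12909649)*3229209) = 116*(-99 + 51667344/12909649) = 116*(-1226387907/12909649) = -142260997212/12909649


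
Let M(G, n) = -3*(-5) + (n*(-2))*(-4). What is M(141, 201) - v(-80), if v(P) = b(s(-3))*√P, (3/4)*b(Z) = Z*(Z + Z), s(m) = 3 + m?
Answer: 1623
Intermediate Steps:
M(G, n) = 15 + 8*n (M(G, n) = 15 - 2*n*(-4) = 15 + 8*n)
b(Z) = 8*Z²/3 (b(Z) = 4*(Z*(Z + Z))/3 = 4*(Z*(2*Z))/3 = 4*(2*Z²)/3 = 8*Z²/3)
v(P) = 0 (v(P) = (8*(3 - 3)²/3)*√P = ((8/3)*0²)*√P = ((8/3)*0)*√P = 0*√P = 0)
M(141, 201) - v(-80) = (15 + 8*201) - 1*0 = (15 + 1608) + 0 = 1623 + 0 = 1623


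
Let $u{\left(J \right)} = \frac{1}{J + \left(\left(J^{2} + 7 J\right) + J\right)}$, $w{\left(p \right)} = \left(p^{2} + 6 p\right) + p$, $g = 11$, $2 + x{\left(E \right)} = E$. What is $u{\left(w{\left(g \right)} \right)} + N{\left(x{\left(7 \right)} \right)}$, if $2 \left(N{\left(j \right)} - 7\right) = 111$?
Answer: $\frac{1280813}{20493} \approx 62.5$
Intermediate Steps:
$x{\left(E \right)} = -2 + E$
$N{\left(j \right)} = \frac{125}{2}$ ($N{\left(j \right)} = 7 + \frac{1}{2} \cdot 111 = 7 + \frac{111}{2} = \frac{125}{2}$)
$w{\left(p \right)} = p^{2} + 7 p$
$u{\left(J \right)} = \frac{1}{J^{2} + 9 J}$ ($u{\left(J \right)} = \frac{1}{J + \left(J^{2} + 8 J\right)} = \frac{1}{J^{2} + 9 J}$)
$u{\left(w{\left(g \right)} \right)} + N{\left(x{\left(7 \right)} \right)} = \frac{1}{11 \left(7 + 11\right) \left(9 + 11 \left(7 + 11\right)\right)} + \frac{125}{2} = \frac{1}{11 \cdot 18 \left(9 + 11 \cdot 18\right)} + \frac{125}{2} = \frac{1}{198 \left(9 + 198\right)} + \frac{125}{2} = \frac{1}{198 \cdot 207} + \frac{125}{2} = \frac{1}{198} \cdot \frac{1}{207} + \frac{125}{2} = \frac{1}{40986} + \frac{125}{2} = \frac{1280813}{20493}$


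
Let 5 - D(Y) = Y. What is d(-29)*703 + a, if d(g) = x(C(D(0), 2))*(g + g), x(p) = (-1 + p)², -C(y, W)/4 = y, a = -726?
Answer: -17982060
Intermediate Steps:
D(Y) = 5 - Y
C(y, W) = -4*y
d(g) = 882*g (d(g) = (-1 - 4*(5 - 1*0))²*(g + g) = (-1 - 4*(5 + 0))²*(2*g) = (-1 - 4*5)²*(2*g) = (-1 - 20)²*(2*g) = (-21)²*(2*g) = 441*(2*g) = 882*g)
d(-29)*703 + a = (882*(-29))*703 - 726 = -25578*703 - 726 = -17981334 - 726 = -17982060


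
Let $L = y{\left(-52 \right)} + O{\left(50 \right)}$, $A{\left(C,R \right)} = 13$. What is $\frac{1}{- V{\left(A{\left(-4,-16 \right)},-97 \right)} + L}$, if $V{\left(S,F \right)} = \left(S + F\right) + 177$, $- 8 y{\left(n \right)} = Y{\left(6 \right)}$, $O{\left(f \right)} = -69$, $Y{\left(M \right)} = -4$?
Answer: $- \frac{2}{323} \approx -0.006192$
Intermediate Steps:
$y{\left(n \right)} = \frac{1}{2}$ ($y{\left(n \right)} = \left(- \frac{1}{8}\right) \left(-4\right) = \frac{1}{2}$)
$V{\left(S,F \right)} = 177 + F + S$ ($V{\left(S,F \right)} = \left(F + S\right) + 177 = 177 + F + S$)
$L = - \frac{137}{2}$ ($L = \frac{1}{2} - 69 = - \frac{137}{2} \approx -68.5$)
$\frac{1}{- V{\left(A{\left(-4,-16 \right)},-97 \right)} + L} = \frac{1}{- (177 - 97 + 13) - \frac{137}{2}} = \frac{1}{\left(-1\right) 93 - \frac{137}{2}} = \frac{1}{-93 - \frac{137}{2}} = \frac{1}{- \frac{323}{2}} = - \frac{2}{323}$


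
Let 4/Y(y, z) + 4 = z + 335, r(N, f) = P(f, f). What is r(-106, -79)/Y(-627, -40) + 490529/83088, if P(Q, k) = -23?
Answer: -138536467/83088 ≈ -1667.3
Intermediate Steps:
r(N, f) = -23
Y(y, z) = 4/(331 + z) (Y(y, z) = 4/(-4 + (z + 335)) = 4/(-4 + (335 + z)) = 4/(331 + z))
r(-106, -79)/Y(-627, -40) + 490529/83088 = -23/(4/(331 - 40)) + 490529/83088 = -23/(4/291) + 490529*(1/83088) = -23/(4*(1/291)) + 490529/83088 = -23/4/291 + 490529/83088 = -23*291/4 + 490529/83088 = -6693/4 + 490529/83088 = -138536467/83088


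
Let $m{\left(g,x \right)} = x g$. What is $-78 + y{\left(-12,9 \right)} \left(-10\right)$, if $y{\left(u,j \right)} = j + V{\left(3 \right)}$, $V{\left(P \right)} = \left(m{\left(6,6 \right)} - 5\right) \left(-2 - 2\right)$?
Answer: $1072$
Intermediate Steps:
$m{\left(g,x \right)} = g x$
$V{\left(P \right)} = -124$ ($V{\left(P \right)} = \left(6 \cdot 6 - 5\right) \left(-2 - 2\right) = \left(36 - 5\right) \left(-4\right) = 31 \left(-4\right) = -124$)
$y{\left(u,j \right)} = -124 + j$ ($y{\left(u,j \right)} = j - 124 = -124 + j$)
$-78 + y{\left(-12,9 \right)} \left(-10\right) = -78 + \left(-124 + 9\right) \left(-10\right) = -78 - -1150 = -78 + 1150 = 1072$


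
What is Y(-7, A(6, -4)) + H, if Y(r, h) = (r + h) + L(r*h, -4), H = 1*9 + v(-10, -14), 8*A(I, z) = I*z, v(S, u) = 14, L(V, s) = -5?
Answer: 8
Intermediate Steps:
A(I, z) = I*z/8 (A(I, z) = (I*z)/8 = I*z/8)
H = 23 (H = 1*9 + 14 = 9 + 14 = 23)
Y(r, h) = -5 + h + r (Y(r, h) = (r + h) - 5 = (h + r) - 5 = -5 + h + r)
Y(-7, A(6, -4)) + H = (-5 + (1/8)*6*(-4) - 7) + 23 = (-5 - 3 - 7) + 23 = -15 + 23 = 8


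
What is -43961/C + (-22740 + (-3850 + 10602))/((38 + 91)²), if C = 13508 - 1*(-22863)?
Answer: -1313054549/605249811 ≈ -2.1694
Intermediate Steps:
C = 36371 (C = 13508 + 22863 = 36371)
-43961/C + (-22740 + (-3850 + 10602))/((38 + 91)²) = -43961/36371 + (-22740 + (-3850 + 10602))/((38 + 91)²) = -43961*1/36371 + (-22740 + 6752)/(129²) = -43961/36371 - 15988/16641 = -1313054549/605249811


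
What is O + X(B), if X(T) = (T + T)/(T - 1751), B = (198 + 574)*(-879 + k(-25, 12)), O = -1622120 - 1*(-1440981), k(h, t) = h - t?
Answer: -128408566213/708903 ≈ -1.8114e+5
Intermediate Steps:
O = -181139 (O = -1622120 + 1440981 = -181139)
B = -707152 (B = (198 + 574)*(-879 + (-25 - 1*12)) = 772*(-879 + (-25 - 12)) = 772*(-879 - 37) = 772*(-916) = -707152)
X(T) = 2*T/(-1751 + T) (X(T) = (2*T)/(-1751 + T) = 2*T/(-1751 + T))
O + X(B) = -181139 + 2*(-707152)/(-1751 - 707152) = -181139 + 2*(-707152)/(-708903) = -181139 + 2*(-707152)*(-1/708903) = -181139 + 1414304/708903 = -128408566213/708903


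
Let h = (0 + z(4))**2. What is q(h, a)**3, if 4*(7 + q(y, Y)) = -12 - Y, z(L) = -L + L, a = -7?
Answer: -35937/64 ≈ -561.52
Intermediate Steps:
z(L) = 0
h = 0 (h = (0 + 0)**2 = 0**2 = 0)
q(y, Y) = -10 - Y/4 (q(y, Y) = -7 + (-12 - Y)/4 = -7 + (-3 - Y/4) = -10 - Y/4)
q(h, a)**3 = (-10 - 1/4*(-7))**3 = (-10 + 7/4)**3 = (-33/4)**3 = -35937/64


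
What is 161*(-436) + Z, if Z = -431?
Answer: -70627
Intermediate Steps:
161*(-436) + Z = 161*(-436) - 431 = -70196 - 431 = -70627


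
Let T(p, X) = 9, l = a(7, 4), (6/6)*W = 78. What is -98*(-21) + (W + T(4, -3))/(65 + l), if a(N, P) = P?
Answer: 47363/23 ≈ 2059.3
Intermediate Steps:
W = 78
l = 4
-98*(-21) + (W + T(4, -3))/(65 + l) = -98*(-21) + (78 + 9)/(65 + 4) = 2058 + 87/69 = 2058 + 87*(1/69) = 2058 + 29/23 = 47363/23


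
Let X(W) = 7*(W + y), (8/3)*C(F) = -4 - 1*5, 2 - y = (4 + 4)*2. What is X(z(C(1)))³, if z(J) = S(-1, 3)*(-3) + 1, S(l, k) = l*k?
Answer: -21952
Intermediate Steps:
S(l, k) = k*l
y = -14 (y = 2 - (4 + 4)*2 = 2 - 8*2 = 2 - 1*16 = 2 - 16 = -14)
C(F) = -27/8 (C(F) = 3*(-4 - 1*5)/8 = 3*(-4 - 5)/8 = (3/8)*(-9) = -27/8)
z(J) = 10 (z(J) = (3*(-1))*(-3) + 1 = -3*(-3) + 1 = 9 + 1 = 10)
X(W) = -98 + 7*W (X(W) = 7*(W - 14) = 7*(-14 + W) = -98 + 7*W)
X(z(C(1)))³ = (-98 + 7*10)³ = (-98 + 70)³ = (-28)³ = -21952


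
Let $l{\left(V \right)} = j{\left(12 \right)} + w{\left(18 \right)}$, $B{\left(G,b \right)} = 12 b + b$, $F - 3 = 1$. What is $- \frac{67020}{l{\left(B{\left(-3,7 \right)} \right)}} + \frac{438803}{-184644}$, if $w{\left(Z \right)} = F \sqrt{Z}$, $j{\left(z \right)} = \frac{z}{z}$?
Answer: $\frac{12248904419}{52992828} - \frac{804240 \sqrt{2}}{287} \approx -3731.8$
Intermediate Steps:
$F = 4$ ($F = 3 + 1 = 4$)
$j{\left(z \right)} = 1$
$w{\left(Z \right)} = 4 \sqrt{Z}$
$B{\left(G,b \right)} = 13 b$
$l{\left(V \right)} = 1 + 12 \sqrt{2}$ ($l{\left(V \right)} = 1 + 4 \sqrt{18} = 1 + 4 \cdot 3 \sqrt{2} = 1 + 12 \sqrt{2}$)
$- \frac{67020}{l{\left(B{\left(-3,7 \right)} \right)}} + \frac{438803}{-184644} = - \frac{67020}{1 + 12 \sqrt{2}} + \frac{438803}{-184644} = - \frac{67020}{1 + 12 \sqrt{2}} + 438803 \left(- \frac{1}{184644}\right) = - \frac{67020}{1 + 12 \sqrt{2}} - \frac{438803}{184644} = - \frac{438803}{184644} - \frac{67020}{1 + 12 \sqrt{2}}$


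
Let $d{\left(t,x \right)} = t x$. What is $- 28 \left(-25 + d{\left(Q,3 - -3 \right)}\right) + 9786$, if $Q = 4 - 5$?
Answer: $10654$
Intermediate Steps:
$Q = -1$
$- 28 \left(-25 + d{\left(Q,3 - -3 \right)}\right) + 9786 = - 28 \left(-25 - \left(3 - -3\right)\right) + 9786 = - 28 \left(-25 - \left(3 + 3\right)\right) + 9786 = - 28 \left(-25 - 6\right) + 9786 = \left(-28\right) \left(-31\right) + 9786 = 868 + 9786 = 10654$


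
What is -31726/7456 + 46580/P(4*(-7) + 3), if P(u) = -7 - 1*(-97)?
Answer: 17222257/33552 ≈ 513.30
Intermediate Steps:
P(u) = 90 (P(u) = -7 + 97 = 90)
-31726/7456 + 46580/P(4*(-7) + 3) = -31726/7456 + 46580/90 = -31726*1/7456 + 46580*(1/90) = -15863/3728 + 4658/9 = 17222257/33552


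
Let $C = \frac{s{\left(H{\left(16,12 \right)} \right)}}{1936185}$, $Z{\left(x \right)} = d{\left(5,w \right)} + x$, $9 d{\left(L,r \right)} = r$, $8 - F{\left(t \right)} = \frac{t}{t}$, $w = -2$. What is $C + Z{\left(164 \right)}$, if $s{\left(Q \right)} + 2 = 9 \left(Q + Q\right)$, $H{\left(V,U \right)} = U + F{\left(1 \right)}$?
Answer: $\frac{190262650}{1161711} \approx 163.78$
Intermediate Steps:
$F{\left(t \right)} = 7$ ($F{\left(t \right)} = 8 - \frac{t}{t} = 8 - 1 = 7$)
$H{\left(V,U \right)} = 7 + U$ ($H{\left(V,U \right)} = U + 7 = 7 + U$)
$s{\left(Q \right)} = -2 + 18 Q$ ($s{\left(Q \right)} = -2 + 9 \left(Q + Q\right) = -2 + 9 \cdot 2 Q = -2 + 18 Q$)
$d{\left(L,r \right)} = \frac{r}{9}$
$Z{\left(x \right)} = - \frac{2}{9} + x$ ($Z{\left(x \right)} = \frac{1}{9} \left(-2\right) + x = - \frac{2}{9} + x$)
$C = \frac{68}{387237}$ ($C = \frac{-2 + 18 \left(7 + 12\right)}{1936185} = \left(-2 + 18 \cdot 19\right) \frac{1}{1936185} = \left(-2 + 342\right) \frac{1}{1936185} = 340 \cdot \frac{1}{1936185} = \frac{68}{387237} \approx 0.0001756$)
$C + Z{\left(164 \right)} = \frac{68}{387237} + \left(- \frac{2}{9} + 164\right) = \frac{68}{387237} + \frac{1474}{9} = \frac{190262650}{1161711}$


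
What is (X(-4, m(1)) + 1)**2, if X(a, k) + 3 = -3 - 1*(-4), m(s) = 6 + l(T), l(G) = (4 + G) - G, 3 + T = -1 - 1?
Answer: 1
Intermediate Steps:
T = -5 (T = -3 + (-1 - 1) = -3 - 2 = -5)
l(G) = 4
m(s) = 10 (m(s) = 6 + 4 = 10)
X(a, k) = -2 (X(a, k) = -3 + (-3 - 1*(-4)) = -3 + (-3 + 4) = -3 + 1 = -2)
(X(-4, m(1)) + 1)**2 = (-2 + 1)**2 = (-1)**2 = 1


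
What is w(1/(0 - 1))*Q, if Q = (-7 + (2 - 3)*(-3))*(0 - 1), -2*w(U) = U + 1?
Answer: 0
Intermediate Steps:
w(U) = -1/2 - U/2 (w(U) = -(U + 1)/2 = -(1 + U)/2 = -1/2 - U/2)
Q = 4 (Q = (-7 - 1*(-3))*(-1) = (-7 + 3)*(-1) = -4*(-1) = 4)
w(1/(0 - 1))*Q = (-1/2 - 1/(2*(0 - 1)))*4 = (-1/2 - 1/2/(-1))*4 = (-1/2 - 1/2*(-1))*4 = (-1/2 + 1/2)*4 = 0*4 = 0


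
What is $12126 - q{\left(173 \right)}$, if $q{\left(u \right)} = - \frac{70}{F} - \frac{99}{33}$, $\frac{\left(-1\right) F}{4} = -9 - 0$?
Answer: $\frac{218357}{18} \approx 12131.0$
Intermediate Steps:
$F = 36$ ($F = - 4 \left(-9 - 0\right) = - 4 \left(-9 + 0\right) = \left(-4\right) \left(-9\right) = 36$)
$q{\left(u \right)} = - \frac{89}{18}$ ($q{\left(u \right)} = - \frac{70}{36} - \frac{99}{33} = \left(-70\right) \frac{1}{36} - 3 = - \frac{35}{18} - 3 = - \frac{89}{18}$)
$12126 - q{\left(173 \right)} = 12126 - - \frac{89}{18} = 12126 + \frac{89}{18} = \frac{218357}{18}$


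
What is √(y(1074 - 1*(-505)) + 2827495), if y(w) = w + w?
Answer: 3*√314517 ≈ 1682.5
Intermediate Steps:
y(w) = 2*w
√(y(1074 - 1*(-505)) + 2827495) = √(2*(1074 - 1*(-505)) + 2827495) = √(2*(1074 + 505) + 2827495) = √(2*1579 + 2827495) = √(3158 + 2827495) = √2830653 = 3*√314517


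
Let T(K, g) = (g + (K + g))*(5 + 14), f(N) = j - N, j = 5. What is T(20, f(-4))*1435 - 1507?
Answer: 1034563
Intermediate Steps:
f(N) = 5 - N
T(K, g) = 19*K + 38*g (T(K, g) = (K + 2*g)*19 = 19*K + 38*g)
T(20, f(-4))*1435 - 1507 = (19*20 + 38*(5 - 1*(-4)))*1435 - 1507 = (380 + 38*(5 + 4))*1435 - 1507 = (380 + 38*9)*1435 - 1507 = (380 + 342)*1435 - 1507 = 722*1435 - 1507 = 1036070 - 1507 = 1034563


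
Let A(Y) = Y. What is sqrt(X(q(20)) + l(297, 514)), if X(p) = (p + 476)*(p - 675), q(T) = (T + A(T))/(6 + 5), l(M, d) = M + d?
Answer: I*sqrt(38865129)/11 ≈ 566.74*I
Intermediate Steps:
q(T) = 2*T/11 (q(T) = (T + T)/(6 + 5) = (2*T)/11 = (2*T)*(1/11) = 2*T/11)
X(p) = (-675 + p)*(476 + p) (X(p) = (476 + p)*(-675 + p) = (-675 + p)*(476 + p))
sqrt(X(q(20)) + l(297, 514)) = sqrt((-321300 + ((2/11)*20)**2 - 398*20/11) + (297 + 514)) = sqrt((-321300 + (40/11)**2 - 199*40/11) + 811) = sqrt((-321300 + 1600/121 - 7960/11) + 811) = sqrt(-38963260/121 + 811) = sqrt(-38865129/121) = I*sqrt(38865129)/11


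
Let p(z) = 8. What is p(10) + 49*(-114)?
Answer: -5578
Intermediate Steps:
p(10) + 49*(-114) = 8 + 49*(-114) = 8 - 5586 = -5578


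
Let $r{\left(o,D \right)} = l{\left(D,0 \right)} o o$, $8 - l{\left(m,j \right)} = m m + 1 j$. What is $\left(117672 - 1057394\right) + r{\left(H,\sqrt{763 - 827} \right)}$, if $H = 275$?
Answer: $4505278$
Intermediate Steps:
$l{\left(m,j \right)} = 8 - j - m^{2}$ ($l{\left(m,j \right)} = 8 - \left(m m + 1 j\right) = 8 - \left(m^{2} + j\right) = 8 - \left(j + m^{2}\right) = 8 - j - m^{2}$)
$r{\left(o,D \right)} = o^{2} \left(8 - D^{2}\right)$ ($r{\left(o,D \right)} = \left(8 - 0 - D^{2}\right) o o = \left(8 + 0 - D^{2}\right) o o = \left(8 - D^{2}\right) o o = o \left(8 - D^{2}\right) o = o^{2} \left(8 - D^{2}\right)$)
$\left(117672 - 1057394\right) + r{\left(H,\sqrt{763 - 827} \right)} = \left(117672 - 1057394\right) + 275^{2} \left(8 - \left(\sqrt{763 - 827}\right)^{2}\right) = -939722 + 75625 \left(8 - \left(\sqrt{-64}\right)^{2}\right) = -939722 + 75625 \left(8 - \left(8 i\right)^{2}\right) = -939722 + 75625 \left(8 - -64\right) = -939722 + 75625 \left(8 + 64\right) = -939722 + 75625 \cdot 72 = -939722 + 5445000 = 4505278$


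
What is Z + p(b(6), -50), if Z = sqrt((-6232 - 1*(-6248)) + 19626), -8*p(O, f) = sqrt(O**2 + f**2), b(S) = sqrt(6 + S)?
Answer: sqrt(19642) - sqrt(157)/2 ≈ 133.89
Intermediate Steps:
p(O, f) = -sqrt(O**2 + f**2)/8
Z = sqrt(19642) (Z = sqrt((-6232 + 6248) + 19626) = sqrt(16 + 19626) = sqrt(19642) ≈ 140.15)
Z + p(b(6), -50) = sqrt(19642) - sqrt((sqrt(6 + 6))**2 + (-50)**2)/8 = sqrt(19642) - sqrt((sqrt(12))**2 + 2500)/8 = sqrt(19642) - sqrt((2*sqrt(3))**2 + 2500)/8 = sqrt(19642) - sqrt(12 + 2500)/8 = sqrt(19642) - sqrt(157)/2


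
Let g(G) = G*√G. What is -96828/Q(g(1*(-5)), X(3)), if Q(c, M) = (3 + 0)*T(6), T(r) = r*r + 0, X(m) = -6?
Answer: -8069/9 ≈ -896.56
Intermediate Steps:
g(G) = G^(3/2)
T(r) = r² (T(r) = r² + 0 = r²)
Q(c, M) = 108 (Q(c, M) = (3 + 0)*6² = 3*36 = 108)
-96828/Q(g(1*(-5)), X(3)) = -96828/108 = -96828*1/108 = -8069/9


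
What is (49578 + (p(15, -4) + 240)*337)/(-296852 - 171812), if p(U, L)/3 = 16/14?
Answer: -460647/1640324 ≈ -0.28083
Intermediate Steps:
p(U, L) = 24/7 (p(U, L) = 3*(16/14) = 3*(16*(1/14)) = 3*(8/7) = 24/7)
(49578 + (p(15, -4) + 240)*337)/(-296852 - 171812) = (49578 + (24/7 + 240)*337)/(-296852 - 171812) = (49578 + (1704/7)*337)/(-468664) = (49578 + 574248/7)*(-1/468664) = (921294/7)*(-1/468664) = -460647/1640324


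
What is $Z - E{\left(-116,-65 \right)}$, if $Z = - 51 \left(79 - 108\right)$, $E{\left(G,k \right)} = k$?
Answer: $1544$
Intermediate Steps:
$Z = 1479$ ($Z = \left(-51\right) \left(-29\right) = 1479$)
$Z - E{\left(-116,-65 \right)} = 1479 - -65 = 1479 + 65 = 1544$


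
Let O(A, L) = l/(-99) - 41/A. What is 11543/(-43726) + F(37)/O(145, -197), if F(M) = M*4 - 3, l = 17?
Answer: -45544941191/142634212 ≈ -319.31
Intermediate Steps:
F(M) = -3 + 4*M (F(M) = 4*M - 3 = -3 + 4*M)
O(A, L) = -17/99 - 41/A (O(A, L) = 17/(-99) - 41/A = 17*(-1/99) - 41/A = -17/99 - 41/A)
11543/(-43726) + F(37)/O(145, -197) = 11543/(-43726) + (-3 + 4*37)/(-17/99 - 41/145) = 11543*(-1/43726) + (-3 + 148)/(-17/99 - 41*1/145) = -11543/43726 + 145/(-17/99 - 41/145) = -11543/43726 + 145/(-6524/14355) = -11543/43726 + 145*(-14355/6524) = -11543/43726 - 2081475/6524 = -45544941191/142634212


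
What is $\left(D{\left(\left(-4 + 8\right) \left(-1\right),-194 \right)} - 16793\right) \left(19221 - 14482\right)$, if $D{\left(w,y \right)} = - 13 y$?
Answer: $-67630269$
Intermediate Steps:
$\left(D{\left(\left(-4 + 8\right) \left(-1\right),-194 \right)} - 16793\right) \left(19221 - 14482\right) = \left(\left(-13\right) \left(-194\right) - 16793\right) \left(19221 - 14482\right) = \left(2522 - 16793\right) 4739 = \left(-14271\right) 4739 = -67630269$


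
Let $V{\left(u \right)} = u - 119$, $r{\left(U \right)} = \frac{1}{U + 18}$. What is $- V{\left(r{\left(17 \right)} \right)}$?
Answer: $\frac{4164}{35} \approx 118.97$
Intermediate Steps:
$r{\left(U \right)} = \frac{1}{18 + U}$
$V{\left(u \right)} = -119 + u$ ($V{\left(u \right)} = u - 119 = -119 + u$)
$- V{\left(r{\left(17 \right)} \right)} = - (-119 + \frac{1}{18 + 17}) = - (-119 + \frac{1}{35}) = \left(-1\right) \left(- \frac{4164}{35}\right) = \frac{4164}{35}$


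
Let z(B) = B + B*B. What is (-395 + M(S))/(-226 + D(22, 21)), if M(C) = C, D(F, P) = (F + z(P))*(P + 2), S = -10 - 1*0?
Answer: -405/10906 ≈ -0.037136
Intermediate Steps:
S = -10 (S = -10 + 0 = -10)
z(B) = B + B²
D(F, P) = (2 + P)*(F + P*(1 + P)) (D(F, P) = (F + P*(1 + P))*(P + 2) = (F + P*(1 + P))*(2 + P) = (2 + P)*(F + P*(1 + P)))
(-395 + M(S))/(-226 + D(22, 21)) = (-395 - 10)/(-226 + (21³ + 2*22 + 2*21 + 3*21² + 22*21)) = -405/(-226 + (9261 + 44 + 42 + 3*441 + 462)) = -405/(-226 + (9261 + 44 + 42 + 1323 + 462)) = -405/(-226 + 11132) = -405/10906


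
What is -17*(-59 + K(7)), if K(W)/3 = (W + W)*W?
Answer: -3995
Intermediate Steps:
K(W) = 6*W² (K(W) = 3*((W + W)*W) = 3*((2*W)*W) = 3*(2*W²) = 6*W²)
-17*(-59 + K(7)) = -17*(-59 + 6*7²) = -17*(-59 + 6*49) = -17*(-59 + 294) = -17*235 = -3995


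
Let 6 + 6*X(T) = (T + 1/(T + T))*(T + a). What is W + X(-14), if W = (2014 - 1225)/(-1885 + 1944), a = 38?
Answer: -18077/413 ≈ -43.770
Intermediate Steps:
X(T) = -1 + (38 + T)*(T + 1/(2*T))/6 (X(T) = -1 + ((T + 1/(T + T))*(T + 38))/6 = -1 + ((T + 1/(2*T))*(38 + T))/6 = -1 + ((38 + T)*(T + 1/(2*T)))/6 = -1 + (38 + T)*(T + 1/(2*T))/6)
W = 789/59 ≈ 13.373
W + X(-14) = 789/59 + (1/12)*(38 - 14*(-11 + 2*(-14)² + 76*(-14)))/(-14) = 789/59 + (1/12)*(-1/14)*(38 - 14*(-11 + 2*196 - 1064)) = 789/59 + (1/12)*(-1/14)*(38 - 14*(-11 + 392 - 1064)) = 789/59 + (1/12)*(-1/14)*(38 - 14*(-683)) = 789/59 + (1/12)*(-1/14)*(38 + 9562) = 789/59 + (1/12)*(-1/14)*9600 = 789/59 - 400/7 = -18077/413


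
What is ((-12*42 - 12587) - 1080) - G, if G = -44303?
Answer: 30132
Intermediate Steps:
((-12*42 - 12587) - 1080) - G = ((-12*42 - 12587) - 1080) - 1*(-44303) = ((-504 - 12587) - 1080) + 44303 = (-13091 - 1080) + 44303 = -14171 + 44303 = 30132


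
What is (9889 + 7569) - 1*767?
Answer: 16691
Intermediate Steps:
(9889 + 7569) - 1*767 = 17458 - 767 = 16691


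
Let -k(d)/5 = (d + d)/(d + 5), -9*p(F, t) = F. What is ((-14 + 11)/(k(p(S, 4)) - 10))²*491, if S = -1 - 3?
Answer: 10610019/280900 ≈ 37.771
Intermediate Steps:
S = -4
p(F, t) = -F/9
k(d) = -10*d/(5 + d) (k(d) = -5*(d + d)/(d + 5) = -5*2*d/(5 + d) = -10*d/(5 + d))
((-14 + 11)/(k(p(S, 4)) - 10))²*491 = ((-14 + 11)/(-10*(-⅑*(-4))/(5 - ⅑*(-4)) - 10))²*491 = (-3/(-10*4/9/(5 + 4/9) - 10))²*491 = (-3/(-10*4/9/49/9 - 10))²*491 = (-3/(-10*4/9*9/49 - 10))²*491 = (-3/(-40/49 - 10))²*491 = (-3/(-530/49))²*491 = (-3*(-49/530))²*491 = (147/530)²*491 = (21609/280900)*491 = 10610019/280900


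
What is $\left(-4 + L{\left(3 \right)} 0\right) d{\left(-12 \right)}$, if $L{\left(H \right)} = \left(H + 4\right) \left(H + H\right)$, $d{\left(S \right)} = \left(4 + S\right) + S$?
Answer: $80$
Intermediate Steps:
$d{\left(S \right)} = 4 + 2 S$
$L{\left(H \right)} = 2 H \left(4 + H\right)$ ($L{\left(H \right)} = \left(4 + H\right) 2 H = 2 H \left(4 + H\right)$)
$\left(-4 + L{\left(3 \right)} 0\right) d{\left(-12 \right)} = \left(-4 + 2 \cdot 3 \left(4 + 3\right) 0\right) \left(4 + 2 \left(-12\right)\right) = \left(-4 + 2 \cdot 3 \cdot 7 \cdot 0\right) \left(4 - 24\right) = \left(-4 + 42 \cdot 0\right) \left(-20\right) = \left(-4 + 0\right) \left(-20\right) = \left(-4\right) \left(-20\right) = 80$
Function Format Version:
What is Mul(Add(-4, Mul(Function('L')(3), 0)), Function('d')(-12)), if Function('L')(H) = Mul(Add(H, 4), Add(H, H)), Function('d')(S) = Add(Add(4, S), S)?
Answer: 80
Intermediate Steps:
Function('d')(S) = Add(4, Mul(2, S))
Function('L')(H) = Mul(2, H, Add(4, H)) (Function('L')(H) = Mul(Add(4, H), Mul(2, H)) = Mul(2, H, Add(4, H)))
Mul(Add(-4, Mul(Function('L')(3), 0)), Function('d')(-12)) = Mul(Add(-4, Mul(Mul(2, 3, Add(4, 3)), 0)), Add(4, Mul(2, -12))) = Mul(Add(-4, Mul(Mul(2, 3, 7), 0)), Add(4, -24)) = Mul(Add(-4, Mul(42, 0)), -20) = Mul(Add(-4, 0), -20) = Mul(-4, -20) = 80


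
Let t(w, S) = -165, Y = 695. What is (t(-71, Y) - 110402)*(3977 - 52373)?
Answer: 5351000532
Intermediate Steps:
(t(-71, Y) - 110402)*(3977 - 52373) = (-165 - 110402)*(3977 - 52373) = -110567*(-48396) = 5351000532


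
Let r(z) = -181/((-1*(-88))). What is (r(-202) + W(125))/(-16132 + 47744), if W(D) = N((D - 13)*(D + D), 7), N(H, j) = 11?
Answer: 787/2781856 ≈ 0.00028290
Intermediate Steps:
W(D) = 11
r(z) = -181/88
(r(-202) + W(125))/(-16132 + 47744) = (-181/88 + 11)/(-16132 + 47744) = (787/88)/31612 = (787/88)*(1/31612) = 787/2781856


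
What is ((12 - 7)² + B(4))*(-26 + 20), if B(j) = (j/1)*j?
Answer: -246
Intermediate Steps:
B(j) = j² (B(j) = (j*1)*j = j*j = j²)
((12 - 7)² + B(4))*(-26 + 20) = ((12 - 7)² + 4²)*(-26 + 20) = (5² + 16)*(-6) = (25 + 16)*(-6) = 41*(-6) = -246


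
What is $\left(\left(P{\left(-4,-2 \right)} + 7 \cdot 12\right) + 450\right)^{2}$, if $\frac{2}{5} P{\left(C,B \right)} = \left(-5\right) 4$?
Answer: $234256$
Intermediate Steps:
$P{\left(C,B \right)} = -50$ ($P{\left(C,B \right)} = \frac{5 \left(\left(-5\right) 4\right)}{2} = \frac{5}{2} \left(-20\right) = -50$)
$\left(\left(P{\left(-4,-2 \right)} + 7 \cdot 12\right) + 450\right)^{2} = \left(\left(-50 + 7 \cdot 12\right) + 450\right)^{2} = \left(\left(-50 + 84\right) + 450\right)^{2} = \left(34 + 450\right)^{2} = 484^{2} = 234256$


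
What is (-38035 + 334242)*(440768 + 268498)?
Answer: 210089554062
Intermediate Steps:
(-38035 + 334242)*(440768 + 268498) = 296207*709266 = 210089554062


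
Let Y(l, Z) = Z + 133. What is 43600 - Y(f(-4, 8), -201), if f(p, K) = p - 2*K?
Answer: 43668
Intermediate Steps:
Y(l, Z) = 133 + Z
43600 - Y(f(-4, 8), -201) = 43600 - (133 - 201) = 43600 - 1*(-68) = 43600 + 68 = 43668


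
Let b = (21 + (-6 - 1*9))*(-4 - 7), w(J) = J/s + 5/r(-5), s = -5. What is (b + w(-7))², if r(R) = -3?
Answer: 988036/225 ≈ 4391.3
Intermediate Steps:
w(J) = -5/3 - J/5 (w(J) = J/(-5) + 5/(-3) = J*(-⅕) + 5*(-⅓) = -J/5 - 5/3 = -5/3 - J/5)
b = -66 (b = (21 + (-6 - 9))*(-11) = (21 - 15)*(-11) = 6*(-11) = -66)
(b + w(-7))² = (-66 + (-5/3 - ⅕*(-7)))² = (-66 + (-5/3 + 7/5))² = (-66 - 4/15)² = (-994/15)² = 988036/225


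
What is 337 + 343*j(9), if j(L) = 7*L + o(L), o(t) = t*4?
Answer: 34294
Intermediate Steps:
o(t) = 4*t
j(L) = 11*L (j(L) = 7*L + 4*L = 11*L)
337 + 343*j(9) = 337 + 343*(11*9) = 337 + 343*99 = 337 + 33957 = 34294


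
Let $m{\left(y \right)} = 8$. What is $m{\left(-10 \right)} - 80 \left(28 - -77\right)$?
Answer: $-8392$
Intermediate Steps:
$m{\left(-10 \right)} - 80 \left(28 - -77\right) = 8 - 80 \left(28 - -77\right) = 8 - 80 \left(28 + 77\right) = 8 - 8400 = -8392$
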